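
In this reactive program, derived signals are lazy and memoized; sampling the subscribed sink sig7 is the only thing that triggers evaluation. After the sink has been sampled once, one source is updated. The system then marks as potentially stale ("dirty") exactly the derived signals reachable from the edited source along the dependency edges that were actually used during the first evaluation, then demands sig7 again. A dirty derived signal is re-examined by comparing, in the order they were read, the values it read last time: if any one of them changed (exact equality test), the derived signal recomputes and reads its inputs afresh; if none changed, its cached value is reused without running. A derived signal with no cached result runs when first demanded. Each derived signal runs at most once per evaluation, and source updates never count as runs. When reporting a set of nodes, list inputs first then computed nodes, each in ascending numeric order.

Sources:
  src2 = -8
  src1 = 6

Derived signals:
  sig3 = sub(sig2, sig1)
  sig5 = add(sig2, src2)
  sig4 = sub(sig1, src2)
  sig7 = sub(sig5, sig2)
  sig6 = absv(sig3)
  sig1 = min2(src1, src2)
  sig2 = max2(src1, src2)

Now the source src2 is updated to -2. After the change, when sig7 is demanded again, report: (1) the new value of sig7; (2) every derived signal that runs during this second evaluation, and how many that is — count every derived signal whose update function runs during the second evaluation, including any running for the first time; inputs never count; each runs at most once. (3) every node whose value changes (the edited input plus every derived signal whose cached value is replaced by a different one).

First demand of the output computes:
  sig2 = max2(6, -8) = 6
  sig5 = add(6, -8) = -2
  sig7 = sub(-2, 6) = -8

After the edit, cleaning proceeds:
  sig2: a read changed (src2 -8->-2) — executes, giving 6 — identical to its old value.
  sig5: a read changed (src2 -8->-2) — executes, giving 4.
  sig7: a read changed (sig5 -2->4) — executes, giving -2.

Demanding sig7 again yields -2.
3 derived signals run: sig2, sig5, sig7.
The nodes whose values change: src2, sig5, sig7.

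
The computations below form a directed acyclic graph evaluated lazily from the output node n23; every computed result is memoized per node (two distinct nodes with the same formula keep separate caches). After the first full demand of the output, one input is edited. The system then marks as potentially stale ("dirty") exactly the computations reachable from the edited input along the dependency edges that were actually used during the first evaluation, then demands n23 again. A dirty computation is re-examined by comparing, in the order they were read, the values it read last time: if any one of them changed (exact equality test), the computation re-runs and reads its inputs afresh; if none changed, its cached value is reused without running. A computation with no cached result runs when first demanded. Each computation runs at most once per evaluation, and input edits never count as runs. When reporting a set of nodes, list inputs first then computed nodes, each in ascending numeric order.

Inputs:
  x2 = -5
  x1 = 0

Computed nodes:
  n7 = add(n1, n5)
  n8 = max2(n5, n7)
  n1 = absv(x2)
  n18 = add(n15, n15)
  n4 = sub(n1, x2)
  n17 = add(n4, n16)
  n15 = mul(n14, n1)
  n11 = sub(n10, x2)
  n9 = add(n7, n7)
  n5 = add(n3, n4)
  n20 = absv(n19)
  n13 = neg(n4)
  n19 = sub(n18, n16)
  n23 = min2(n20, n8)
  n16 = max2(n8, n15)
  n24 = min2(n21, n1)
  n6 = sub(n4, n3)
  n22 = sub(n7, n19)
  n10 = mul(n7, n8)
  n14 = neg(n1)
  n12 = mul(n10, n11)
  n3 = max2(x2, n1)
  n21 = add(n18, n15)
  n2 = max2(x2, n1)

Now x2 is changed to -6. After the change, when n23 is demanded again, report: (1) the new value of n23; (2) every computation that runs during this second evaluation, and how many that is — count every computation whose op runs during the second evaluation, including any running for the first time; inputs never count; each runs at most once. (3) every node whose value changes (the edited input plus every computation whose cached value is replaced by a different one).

Demanding n23 again yields 24.
13 computations run: n1, n3, n4, n5, n7, n8, n14, n15, n16, n18, n19, n20, n23.
The nodes whose values change: x2, n1, n3, n4, n5, n7, n8, n14, n15, n16, n18, n19, n20, n23.

First demand of the output computes:
  n1 = absv(-5) = 5
  n3 = max2(-5, 5) = 5
  n4 = sub(5, -5) = 10
  n5 = add(5, 10) = 15
  n7 = add(5, 15) = 20
  n8 = max2(15, 20) = 20
  n14 = neg(5) = -5
  n15 = mul(-5, 5) = -25
  n16 = max2(20, -25) = 20
  n18 = add(-25, -25) = -50
  n19 = sub(-50, 20) = -70
  n20 = absv(-70) = 70
  n23 = min2(70, 20) = 20

After the edit, cleaning proceeds:
  n1: a read changed (x2 -5->-6) — executes, giving 6.
  n3: a read changed (x2 -5->-6; n1 5->6) — executes, giving 6.
  n4: a read changed (n1 5->6; x2 -5->-6) — executes, giving 12.
  n5: a read changed (n3 5->6; n4 10->12) — executes, giving 18.
  n7: a read changed (n1 5->6; n5 15->18) — executes, giving 24.
  n8: a read changed (n5 15->18; n7 20->24) — executes, giving 24.
  n14: a read changed (n1 5->6) — executes, giving -6.
  n15: a read changed (n14 -5->-6; n1 5->6) — executes, giving -36.
  n16: a read changed (n8 20->24; n15 -25->-36) — executes, giving 24.
  n18: a read changed (n15 -25->-36; n15 -25->-36) — executes, giving -72.
  n19: a read changed (n18 -50->-72; n16 20->24) — executes, giving -96.
  n20: a read changed (n19 -70->-96) — executes, giving 96.
  n23: a read changed (n20 70->96; n8 20->24) — executes, giving 24.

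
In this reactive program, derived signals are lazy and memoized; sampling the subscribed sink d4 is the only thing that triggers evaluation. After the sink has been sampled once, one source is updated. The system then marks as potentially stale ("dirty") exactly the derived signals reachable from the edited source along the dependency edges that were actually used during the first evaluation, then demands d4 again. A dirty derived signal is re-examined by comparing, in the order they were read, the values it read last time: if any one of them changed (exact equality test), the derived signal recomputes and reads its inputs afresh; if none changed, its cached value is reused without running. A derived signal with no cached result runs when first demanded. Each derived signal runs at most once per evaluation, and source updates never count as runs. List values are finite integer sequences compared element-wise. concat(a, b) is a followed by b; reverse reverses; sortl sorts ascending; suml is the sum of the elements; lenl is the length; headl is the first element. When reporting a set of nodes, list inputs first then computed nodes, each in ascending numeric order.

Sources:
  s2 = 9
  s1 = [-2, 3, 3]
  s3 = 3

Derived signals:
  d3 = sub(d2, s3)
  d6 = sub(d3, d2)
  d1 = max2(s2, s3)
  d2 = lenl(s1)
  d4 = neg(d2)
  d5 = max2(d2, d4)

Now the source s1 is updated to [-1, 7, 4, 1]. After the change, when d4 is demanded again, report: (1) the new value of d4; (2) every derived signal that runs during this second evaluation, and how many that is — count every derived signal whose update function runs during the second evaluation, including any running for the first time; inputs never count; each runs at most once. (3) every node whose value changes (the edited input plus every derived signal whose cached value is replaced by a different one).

Demanding d4 again yields -4.
2 derived signals run: d2, d4.
The nodes whose values change: s1, d2, d4.

First demand of the output computes:
  d2 = lenl([-2, 3, 3]) = 3
  d4 = neg(3) = -3

After the edit, cleaning proceeds:
  d2: a read changed (s1 [-2, 3, 3]->[-1, 7, 4, 1]) — executes, giving 4.
  d4: a read changed (d2 3->4) — executes, giving -4.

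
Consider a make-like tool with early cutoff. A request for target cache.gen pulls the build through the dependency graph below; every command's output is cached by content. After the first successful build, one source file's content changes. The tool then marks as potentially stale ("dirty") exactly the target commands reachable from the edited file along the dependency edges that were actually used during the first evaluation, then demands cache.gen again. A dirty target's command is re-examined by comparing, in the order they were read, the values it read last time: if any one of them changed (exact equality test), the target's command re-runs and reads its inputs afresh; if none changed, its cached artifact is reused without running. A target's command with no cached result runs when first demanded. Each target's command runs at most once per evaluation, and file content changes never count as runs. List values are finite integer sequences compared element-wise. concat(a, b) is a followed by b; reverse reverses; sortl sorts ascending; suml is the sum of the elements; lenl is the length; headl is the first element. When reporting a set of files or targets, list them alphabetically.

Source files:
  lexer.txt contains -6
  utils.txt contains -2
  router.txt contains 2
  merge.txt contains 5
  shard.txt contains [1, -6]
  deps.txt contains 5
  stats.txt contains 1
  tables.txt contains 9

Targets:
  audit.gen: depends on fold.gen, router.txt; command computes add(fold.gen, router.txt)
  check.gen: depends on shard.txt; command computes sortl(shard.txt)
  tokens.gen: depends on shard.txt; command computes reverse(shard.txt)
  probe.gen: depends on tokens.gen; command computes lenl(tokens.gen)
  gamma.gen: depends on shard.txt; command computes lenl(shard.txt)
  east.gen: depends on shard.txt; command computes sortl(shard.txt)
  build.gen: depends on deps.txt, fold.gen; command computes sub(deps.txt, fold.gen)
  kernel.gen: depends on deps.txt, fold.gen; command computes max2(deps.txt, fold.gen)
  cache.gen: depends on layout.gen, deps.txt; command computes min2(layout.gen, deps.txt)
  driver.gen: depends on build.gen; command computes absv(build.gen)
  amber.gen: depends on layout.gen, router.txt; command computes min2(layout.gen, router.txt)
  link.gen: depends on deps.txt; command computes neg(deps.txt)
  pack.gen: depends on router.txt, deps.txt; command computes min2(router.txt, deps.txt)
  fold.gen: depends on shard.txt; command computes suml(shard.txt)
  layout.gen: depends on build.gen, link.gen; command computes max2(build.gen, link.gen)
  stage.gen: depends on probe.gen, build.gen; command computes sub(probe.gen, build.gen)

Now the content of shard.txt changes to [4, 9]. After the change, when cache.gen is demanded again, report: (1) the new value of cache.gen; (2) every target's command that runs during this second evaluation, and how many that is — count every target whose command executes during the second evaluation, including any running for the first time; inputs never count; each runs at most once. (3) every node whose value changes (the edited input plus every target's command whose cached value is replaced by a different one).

First demand of the output computes:
  fold.gen = suml([1, -6]) = -5
  build.gen = sub(5, -5) = 10
  link.gen = neg(5) = -5
  layout.gen = max2(10, -5) = 10
  cache.gen = min2(10, 5) = 5

After the edit, cleaning proceeds:
  fold.gen: a read changed (shard.txt [1, -6]->[4, 9]) — executes, giving 13.
  build.gen: a read changed (fold.gen -5->13) — executes, giving -8.
  layout.gen: a read changed (build.gen 10->-8) — executes, giving -5.
  cache.gen: a read changed (layout.gen 10->-5) — executes, giving -5.

Demanding cache.gen again yields -5.
4 target commands run: build.gen, cache.gen, fold.gen, layout.gen.
The nodes whose values change: build.gen, cache.gen, fold.gen, layout.gen, shard.txt.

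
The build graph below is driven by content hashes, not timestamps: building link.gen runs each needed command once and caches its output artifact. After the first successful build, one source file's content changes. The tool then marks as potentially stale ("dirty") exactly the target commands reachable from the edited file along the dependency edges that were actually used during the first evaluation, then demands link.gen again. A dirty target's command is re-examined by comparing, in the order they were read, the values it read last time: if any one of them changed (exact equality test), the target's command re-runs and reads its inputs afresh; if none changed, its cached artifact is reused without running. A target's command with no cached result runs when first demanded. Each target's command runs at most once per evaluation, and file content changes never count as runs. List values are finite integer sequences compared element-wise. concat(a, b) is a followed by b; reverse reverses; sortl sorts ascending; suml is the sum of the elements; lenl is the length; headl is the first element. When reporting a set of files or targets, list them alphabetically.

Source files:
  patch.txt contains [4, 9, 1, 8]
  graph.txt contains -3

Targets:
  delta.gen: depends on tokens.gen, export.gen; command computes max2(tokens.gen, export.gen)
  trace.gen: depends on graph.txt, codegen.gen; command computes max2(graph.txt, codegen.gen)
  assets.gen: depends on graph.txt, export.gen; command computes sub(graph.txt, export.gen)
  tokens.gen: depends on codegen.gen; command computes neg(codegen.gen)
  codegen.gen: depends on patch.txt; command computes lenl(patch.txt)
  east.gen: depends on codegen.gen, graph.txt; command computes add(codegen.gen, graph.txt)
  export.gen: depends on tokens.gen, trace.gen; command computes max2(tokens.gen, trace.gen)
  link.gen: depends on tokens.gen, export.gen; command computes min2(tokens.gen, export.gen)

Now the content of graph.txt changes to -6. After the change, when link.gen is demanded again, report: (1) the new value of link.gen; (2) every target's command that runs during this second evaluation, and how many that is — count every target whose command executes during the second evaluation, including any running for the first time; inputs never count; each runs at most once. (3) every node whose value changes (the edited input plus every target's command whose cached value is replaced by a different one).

Initial pass — values computed on the first demand:
  codegen.gen = lenl([4, 9, 1, 8]) = 4
  tokens.gen = neg(4) = -4
  trace.gen = max2(-3, 4) = 4
  export.gen = max2(-4, 4) = 4
  link.gen = min2(-4, 4) = -4

Second demand — change propagation:
  trace.gen: re-runs because graph.txt -3->-6; new result 4 (unchanged).
  export.gen: re-examined; everything it read last time is the same (tokens.gen unchanged, trace.gen unchanged) — cache 4 kept, no run.
  link.gen: re-examined; everything it read last time is the same (tokens.gen unchanged, export.gen unchanged) — cache -4 kept, no run.

The important point: trace.gen recomputes to an identical value, and the output ends up unchanged.

link.gen now evaluates to -4.
Run set: trace.gen (1 run).
Changed values: graph.txt.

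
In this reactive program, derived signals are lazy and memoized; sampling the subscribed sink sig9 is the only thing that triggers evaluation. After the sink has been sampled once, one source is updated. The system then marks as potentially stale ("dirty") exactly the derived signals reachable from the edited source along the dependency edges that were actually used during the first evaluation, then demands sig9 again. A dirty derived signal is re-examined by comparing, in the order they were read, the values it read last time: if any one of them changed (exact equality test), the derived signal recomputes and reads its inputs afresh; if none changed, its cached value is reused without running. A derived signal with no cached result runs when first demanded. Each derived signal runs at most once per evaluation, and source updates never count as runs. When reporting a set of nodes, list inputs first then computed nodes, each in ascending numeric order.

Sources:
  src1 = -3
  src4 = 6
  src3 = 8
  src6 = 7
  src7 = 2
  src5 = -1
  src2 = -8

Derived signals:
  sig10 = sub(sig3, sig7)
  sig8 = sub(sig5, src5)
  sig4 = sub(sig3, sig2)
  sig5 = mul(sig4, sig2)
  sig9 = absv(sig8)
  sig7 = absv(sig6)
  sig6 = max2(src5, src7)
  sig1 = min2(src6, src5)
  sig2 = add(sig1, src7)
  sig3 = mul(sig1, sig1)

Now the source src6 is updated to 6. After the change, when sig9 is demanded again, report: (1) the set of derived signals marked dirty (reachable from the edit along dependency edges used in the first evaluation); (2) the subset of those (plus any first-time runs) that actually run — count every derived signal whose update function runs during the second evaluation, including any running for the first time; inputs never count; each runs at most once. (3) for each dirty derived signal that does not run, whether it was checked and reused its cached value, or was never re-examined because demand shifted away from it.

The edit dirties: sig1, sig2, sig3, sig4, sig5, sig8, sig9.
1 derived signals run: sig1.
Cache hits after checking: sig2, sig3, sig4, sig5, sig8, sig9.
Note the absorption at sig1: it re-runs yet its value is the same, leaving the output's value untouched.

First demand of the output computes:
  sig1 = min2(7, -1) = -1
  sig2 = add(-1, 2) = 1
  sig3 = mul(-1, -1) = 1
  sig4 = sub(1, 1) = 0
  sig5 = mul(0, 1) = 0
  sig8 = sub(0, -1) = 1
  sig9 = absv(1) = 1

After the edit, cleaning proceeds:
  sig1: a read changed (src6 7->6) — executes, giving -1 — identical to its old value.
  sig2: dirty, but its reads are unchanged (sig1 unchanged, src7 unchanged); cached 1 stands.
  sig3: dirty, but its reads are unchanged (sig1 unchanged, sig1 unchanged); cached 1 stands.
  sig4: dirty, but its reads are unchanged (sig3 unchanged, sig2 unchanged); cached 0 stands.
  sig5: dirty, but its reads are unchanged (sig4 unchanged, sig2 unchanged); cached 0 stands.
  sig8: dirty, but its reads are unchanged (sig5 unchanged, src5 unchanged); cached 1 stands.
  sig9: dirty, but its reads are unchanged (sig8 unchanged); cached 1 stands.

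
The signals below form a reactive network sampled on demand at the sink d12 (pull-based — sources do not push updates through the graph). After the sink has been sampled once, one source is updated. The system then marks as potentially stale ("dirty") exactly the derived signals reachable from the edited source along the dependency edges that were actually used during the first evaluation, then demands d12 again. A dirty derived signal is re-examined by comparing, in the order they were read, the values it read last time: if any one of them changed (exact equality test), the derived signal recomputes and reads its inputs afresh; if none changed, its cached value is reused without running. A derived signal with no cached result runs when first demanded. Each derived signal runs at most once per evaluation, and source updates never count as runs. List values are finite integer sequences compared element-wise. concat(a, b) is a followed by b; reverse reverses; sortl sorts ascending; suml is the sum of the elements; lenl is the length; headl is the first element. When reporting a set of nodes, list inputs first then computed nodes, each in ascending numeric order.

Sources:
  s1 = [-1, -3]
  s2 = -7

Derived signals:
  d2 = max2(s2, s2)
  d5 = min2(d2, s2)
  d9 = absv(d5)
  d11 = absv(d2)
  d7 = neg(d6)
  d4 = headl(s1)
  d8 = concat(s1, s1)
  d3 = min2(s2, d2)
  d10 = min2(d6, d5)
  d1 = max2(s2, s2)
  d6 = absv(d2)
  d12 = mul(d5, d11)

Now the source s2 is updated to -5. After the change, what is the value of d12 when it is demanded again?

Initial pass — values computed on the first demand:
  d2 = max2(-7, -7) = -7
  d5 = min2(-7, -7) = -7
  d11 = absv(-7) = 7
  d12 = mul(-7, 7) = -49

Second demand — change propagation:
  d2: re-runs because s2 -7->-5; s2 -7->-5; new result -5.
  d5: re-runs because d2 -7->-5; s2 -7->-5; new result -5.
  d11: re-runs because d2 -7->-5; new result 5.
  d12: re-runs because d5 -7->-5; d11 7->5; new result -25.

d12 now evaluates to -25.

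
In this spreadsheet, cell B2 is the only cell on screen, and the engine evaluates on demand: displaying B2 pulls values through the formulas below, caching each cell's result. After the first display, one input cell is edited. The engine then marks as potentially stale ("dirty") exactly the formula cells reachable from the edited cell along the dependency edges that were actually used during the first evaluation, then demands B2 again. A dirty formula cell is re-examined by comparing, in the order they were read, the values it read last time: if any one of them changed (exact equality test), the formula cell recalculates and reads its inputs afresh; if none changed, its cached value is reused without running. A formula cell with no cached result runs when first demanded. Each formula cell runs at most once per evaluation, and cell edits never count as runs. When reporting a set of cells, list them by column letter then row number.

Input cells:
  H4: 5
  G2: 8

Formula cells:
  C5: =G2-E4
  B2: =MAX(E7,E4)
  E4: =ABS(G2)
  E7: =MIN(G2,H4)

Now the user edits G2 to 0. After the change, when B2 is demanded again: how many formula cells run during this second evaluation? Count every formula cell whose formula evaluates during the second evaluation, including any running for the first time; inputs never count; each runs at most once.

Run set: B2, E4, E7 (3 run).

Initial pass — values computed on the first demand:
  E4 = ABS(8) = 8
  E7 = MIN(8, 5) = 5
  B2 = MAX(5, 8) = 8

Second demand — change propagation:
  E4: re-runs because G2 8->0; new result 0.
  E7: re-runs because G2 8->0; new result 0.
  B2: re-runs because E7 5->0; E4 8->0; new result 0.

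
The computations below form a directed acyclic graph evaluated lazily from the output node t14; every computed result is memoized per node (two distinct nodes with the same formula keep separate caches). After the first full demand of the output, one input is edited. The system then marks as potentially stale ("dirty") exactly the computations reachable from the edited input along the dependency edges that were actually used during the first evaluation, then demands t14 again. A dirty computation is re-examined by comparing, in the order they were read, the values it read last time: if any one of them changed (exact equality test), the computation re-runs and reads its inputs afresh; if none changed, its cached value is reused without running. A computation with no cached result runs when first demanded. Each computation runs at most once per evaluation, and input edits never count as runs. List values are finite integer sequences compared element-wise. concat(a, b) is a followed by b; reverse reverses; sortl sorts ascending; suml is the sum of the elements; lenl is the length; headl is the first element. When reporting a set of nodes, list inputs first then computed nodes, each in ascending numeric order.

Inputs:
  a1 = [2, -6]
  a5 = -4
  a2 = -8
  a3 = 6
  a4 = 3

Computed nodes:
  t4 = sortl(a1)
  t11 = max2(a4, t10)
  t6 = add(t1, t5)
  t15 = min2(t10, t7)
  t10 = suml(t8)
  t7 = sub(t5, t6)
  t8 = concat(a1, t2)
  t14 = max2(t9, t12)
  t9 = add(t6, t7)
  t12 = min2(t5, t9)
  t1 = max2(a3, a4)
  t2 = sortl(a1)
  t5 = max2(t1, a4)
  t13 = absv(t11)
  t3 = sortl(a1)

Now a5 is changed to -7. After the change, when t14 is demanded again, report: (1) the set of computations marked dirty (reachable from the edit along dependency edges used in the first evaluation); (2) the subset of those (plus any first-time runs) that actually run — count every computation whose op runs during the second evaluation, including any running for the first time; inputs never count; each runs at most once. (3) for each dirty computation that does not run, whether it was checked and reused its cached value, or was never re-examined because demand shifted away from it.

The edit dirties: none.
0 computations run: none.
No dirty computation escaped a run.
Note the shortcut — nothing in the graph depends on a5 at all, so no recomputation happens.

First demand of the output computes:
  t1 = max2(6, 3) = 6
  t5 = max2(6, 3) = 6
  t6 = add(6, 6) = 12
  t7 = sub(6, 12) = -6
  t9 = add(12, -6) = 6
  t12 = min2(6, 6) = 6
  t14 = max2(6, 6) = 6

After the edit, cleaning proceeds:
  no node depends on a5 at all; the second demand re-runs nothing.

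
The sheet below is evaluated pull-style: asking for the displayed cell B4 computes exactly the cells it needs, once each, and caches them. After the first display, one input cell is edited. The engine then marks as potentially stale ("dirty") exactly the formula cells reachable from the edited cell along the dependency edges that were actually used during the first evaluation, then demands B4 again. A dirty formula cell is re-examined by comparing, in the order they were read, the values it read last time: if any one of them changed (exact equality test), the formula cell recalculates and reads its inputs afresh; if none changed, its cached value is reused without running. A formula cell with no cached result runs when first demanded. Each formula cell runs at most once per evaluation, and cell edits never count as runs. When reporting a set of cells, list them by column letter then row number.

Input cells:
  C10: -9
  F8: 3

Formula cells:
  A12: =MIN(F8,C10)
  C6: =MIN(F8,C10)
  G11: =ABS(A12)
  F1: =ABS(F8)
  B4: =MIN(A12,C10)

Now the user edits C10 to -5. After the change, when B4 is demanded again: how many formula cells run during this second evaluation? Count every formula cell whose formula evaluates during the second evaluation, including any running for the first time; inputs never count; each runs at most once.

2 formula cells run: A12, B4.

First demand of the output computes:
  A12 = MIN(3, -9) = -9
  B4 = MIN(-9, -9) = -9

After the edit, cleaning proceeds:
  A12: a read changed (C10 -9->-5) — executes, giving -5.
  B4: a read changed (A12 -9->-5; C10 -9->-5) — executes, giving -5.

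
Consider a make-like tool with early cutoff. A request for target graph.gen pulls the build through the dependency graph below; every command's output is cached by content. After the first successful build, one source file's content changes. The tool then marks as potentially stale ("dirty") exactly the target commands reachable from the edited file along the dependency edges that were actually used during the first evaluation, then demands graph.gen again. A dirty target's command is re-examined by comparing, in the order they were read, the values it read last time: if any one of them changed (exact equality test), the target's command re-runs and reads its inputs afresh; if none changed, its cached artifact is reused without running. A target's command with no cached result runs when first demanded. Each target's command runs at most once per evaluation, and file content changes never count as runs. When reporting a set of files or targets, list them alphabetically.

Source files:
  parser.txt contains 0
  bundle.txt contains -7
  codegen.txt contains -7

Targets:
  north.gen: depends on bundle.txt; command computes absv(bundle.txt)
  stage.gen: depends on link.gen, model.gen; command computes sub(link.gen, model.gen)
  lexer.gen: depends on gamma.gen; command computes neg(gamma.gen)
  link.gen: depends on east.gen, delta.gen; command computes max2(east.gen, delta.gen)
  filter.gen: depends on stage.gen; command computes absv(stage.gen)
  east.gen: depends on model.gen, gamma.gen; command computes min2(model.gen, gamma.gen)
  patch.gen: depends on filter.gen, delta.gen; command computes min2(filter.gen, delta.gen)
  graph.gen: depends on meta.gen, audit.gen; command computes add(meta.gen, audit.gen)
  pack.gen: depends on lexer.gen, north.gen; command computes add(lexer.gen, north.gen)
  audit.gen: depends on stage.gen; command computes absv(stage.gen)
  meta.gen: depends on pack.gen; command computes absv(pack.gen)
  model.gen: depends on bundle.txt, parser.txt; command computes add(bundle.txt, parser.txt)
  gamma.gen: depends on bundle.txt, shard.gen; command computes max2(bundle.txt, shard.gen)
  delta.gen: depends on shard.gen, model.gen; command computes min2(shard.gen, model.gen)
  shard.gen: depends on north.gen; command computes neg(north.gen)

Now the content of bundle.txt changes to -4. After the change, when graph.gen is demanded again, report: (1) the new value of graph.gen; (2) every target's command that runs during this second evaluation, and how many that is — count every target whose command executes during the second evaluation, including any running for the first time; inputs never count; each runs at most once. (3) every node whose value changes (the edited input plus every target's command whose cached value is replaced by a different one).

First demand of the output computes:
  model.gen = add(-7, 0) = -7
  north.gen = absv(-7) = 7
  shard.gen = neg(7) = -7
  delta.gen = min2(-7, -7) = -7
  gamma.gen = max2(-7, -7) = -7
  east.gen = min2(-7, -7) = -7
  lexer.gen = neg(-7) = 7
  link.gen = max2(-7, -7) = -7
  pack.gen = add(7, 7) = 14
  meta.gen = absv(14) = 14
  stage.gen = sub(-7, -7) = 0
  audit.gen = absv(0) = 0
  graph.gen = add(14, 0) = 14

After the edit, cleaning proceeds:
  model.gen: a read changed (bundle.txt -7->-4) — executes, giving -4.
  north.gen: a read changed (bundle.txt -7->-4) — executes, giving 4.
  shard.gen: a read changed (north.gen 7->4) — executes, giving -4.
  delta.gen: a read changed (shard.gen -7->-4; model.gen -7->-4) — executes, giving -4.
  gamma.gen: a read changed (bundle.txt -7->-4; shard.gen -7->-4) — executes, giving -4.
  east.gen: a read changed (model.gen -7->-4; gamma.gen -7->-4) — executes, giving -4.
  lexer.gen: a read changed (gamma.gen -7->-4) — executes, giving 4.
  link.gen: a read changed (east.gen -7->-4; delta.gen -7->-4) — executes, giving -4.
  pack.gen: a read changed (lexer.gen 7->4; north.gen 7->4) — executes, giving 8.
  meta.gen: a read changed (pack.gen 14->8) — executes, giving 8.
  stage.gen: a read changed (link.gen -7->-4; model.gen -7->-4) — executes, giving 0 — identical to its old value.
  audit.gen: dirty, but its reads are unchanged (stage.gen unchanged); cached 0 stands.
  graph.gen: a read changed (meta.gen 14->8) — executes, giving 8.

Note where the cutoff bites: audit.gen is checked, finds nothing changed, and keeps its cache.

Demanding graph.gen again yields 8.
12 target commands run: delta.gen, east.gen, gamma.gen, graph.gen, lexer.gen, link.gen, meta.gen, model.gen, north.gen, pack.gen, shard.gen, stage.gen.
The nodes whose values change: bundle.txt, delta.gen, east.gen, gamma.gen, graph.gen, lexer.gen, link.gen, meta.gen, model.gen, north.gen, pack.gen, shard.gen.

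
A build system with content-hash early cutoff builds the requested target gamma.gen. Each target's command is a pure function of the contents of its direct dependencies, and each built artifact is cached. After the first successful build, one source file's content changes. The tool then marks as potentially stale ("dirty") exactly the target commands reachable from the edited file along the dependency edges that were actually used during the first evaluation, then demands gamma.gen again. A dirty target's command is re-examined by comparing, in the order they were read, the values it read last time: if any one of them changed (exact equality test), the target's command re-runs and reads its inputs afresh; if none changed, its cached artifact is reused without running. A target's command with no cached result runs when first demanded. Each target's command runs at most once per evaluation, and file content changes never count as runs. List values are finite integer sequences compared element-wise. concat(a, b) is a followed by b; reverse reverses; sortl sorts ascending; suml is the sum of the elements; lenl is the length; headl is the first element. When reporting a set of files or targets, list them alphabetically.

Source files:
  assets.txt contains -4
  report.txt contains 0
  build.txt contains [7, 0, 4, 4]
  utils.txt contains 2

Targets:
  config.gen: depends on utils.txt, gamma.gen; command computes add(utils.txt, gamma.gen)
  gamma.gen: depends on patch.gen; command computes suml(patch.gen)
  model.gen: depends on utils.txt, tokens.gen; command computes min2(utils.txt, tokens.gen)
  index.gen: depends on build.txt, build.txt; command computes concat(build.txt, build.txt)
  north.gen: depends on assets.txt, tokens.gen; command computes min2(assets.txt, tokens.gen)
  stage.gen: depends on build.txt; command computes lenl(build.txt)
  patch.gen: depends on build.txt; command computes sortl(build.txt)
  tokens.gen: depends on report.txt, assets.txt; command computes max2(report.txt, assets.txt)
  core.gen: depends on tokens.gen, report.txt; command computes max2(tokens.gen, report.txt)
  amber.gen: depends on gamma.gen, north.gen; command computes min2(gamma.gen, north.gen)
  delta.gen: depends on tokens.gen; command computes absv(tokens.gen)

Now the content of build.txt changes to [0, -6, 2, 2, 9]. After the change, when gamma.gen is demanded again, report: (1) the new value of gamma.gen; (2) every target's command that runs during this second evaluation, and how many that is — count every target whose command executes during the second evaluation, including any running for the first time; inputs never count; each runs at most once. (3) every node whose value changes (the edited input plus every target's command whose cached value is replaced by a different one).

New value of gamma.gen: 7.
Target commands that run: gamma.gen, patch.gen — 2 in total.
Values that change: build.txt, gamma.gen, patch.gen.

First evaluation (everything demanded from the output):
  patch.gen = sortl([7, 0, 4, 4]) = [0, 4, 4, 7]
  gamma.gen = suml([0, 4, 4, 7]) = 15

Propagation after the edit:
  patch.gen: runs — build.txt [7, 0, 4, 4]->[0, -6, 2, 2, 9]; result [-6, 0, 2, 2, 9].
  gamma.gen: runs — patch.gen [0, 4, 4, 7]->[-6, 0, 2, 2, 9]; result 7.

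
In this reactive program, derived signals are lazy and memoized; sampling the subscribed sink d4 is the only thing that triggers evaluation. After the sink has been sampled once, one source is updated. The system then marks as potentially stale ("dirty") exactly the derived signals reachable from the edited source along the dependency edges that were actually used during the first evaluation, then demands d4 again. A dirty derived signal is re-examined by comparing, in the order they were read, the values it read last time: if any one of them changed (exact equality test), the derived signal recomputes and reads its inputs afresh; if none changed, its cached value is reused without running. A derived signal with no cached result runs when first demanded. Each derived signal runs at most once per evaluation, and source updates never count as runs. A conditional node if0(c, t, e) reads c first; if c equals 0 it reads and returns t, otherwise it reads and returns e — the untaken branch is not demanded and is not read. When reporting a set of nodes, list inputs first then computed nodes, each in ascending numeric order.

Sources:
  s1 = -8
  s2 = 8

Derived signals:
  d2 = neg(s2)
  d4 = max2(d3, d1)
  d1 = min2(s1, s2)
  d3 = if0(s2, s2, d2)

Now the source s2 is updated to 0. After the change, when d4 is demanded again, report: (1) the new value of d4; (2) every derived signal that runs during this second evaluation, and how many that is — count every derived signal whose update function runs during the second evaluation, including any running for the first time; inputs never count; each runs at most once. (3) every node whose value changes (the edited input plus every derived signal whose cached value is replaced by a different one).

First demand of the output computes:
  d1 = min2(-8, 8) = -8
  d2 = neg(8) = -8
  d3 = if0(s2=8 -> else branch d2) = -8
  d4 = max2(-8, -8) = -8

After the edit, cleaning proceeds:
  d1: a read changed (s2 8->0) — executes, giving -8 — identical to its old value.
  d2: stays stale; no demand reaches it after the flip.
  d3: a read changed (s2 8->0) — executes, giving 0.
  d4: a read changed (d3 -8->0) — executes, giving 0.

Note the branch switch — demand abandons d2, which is never re-examined.

Demanding d4 again yields 0.
3 derived signals run: d1, d3, d4.
The nodes whose values change: s2, d3, d4.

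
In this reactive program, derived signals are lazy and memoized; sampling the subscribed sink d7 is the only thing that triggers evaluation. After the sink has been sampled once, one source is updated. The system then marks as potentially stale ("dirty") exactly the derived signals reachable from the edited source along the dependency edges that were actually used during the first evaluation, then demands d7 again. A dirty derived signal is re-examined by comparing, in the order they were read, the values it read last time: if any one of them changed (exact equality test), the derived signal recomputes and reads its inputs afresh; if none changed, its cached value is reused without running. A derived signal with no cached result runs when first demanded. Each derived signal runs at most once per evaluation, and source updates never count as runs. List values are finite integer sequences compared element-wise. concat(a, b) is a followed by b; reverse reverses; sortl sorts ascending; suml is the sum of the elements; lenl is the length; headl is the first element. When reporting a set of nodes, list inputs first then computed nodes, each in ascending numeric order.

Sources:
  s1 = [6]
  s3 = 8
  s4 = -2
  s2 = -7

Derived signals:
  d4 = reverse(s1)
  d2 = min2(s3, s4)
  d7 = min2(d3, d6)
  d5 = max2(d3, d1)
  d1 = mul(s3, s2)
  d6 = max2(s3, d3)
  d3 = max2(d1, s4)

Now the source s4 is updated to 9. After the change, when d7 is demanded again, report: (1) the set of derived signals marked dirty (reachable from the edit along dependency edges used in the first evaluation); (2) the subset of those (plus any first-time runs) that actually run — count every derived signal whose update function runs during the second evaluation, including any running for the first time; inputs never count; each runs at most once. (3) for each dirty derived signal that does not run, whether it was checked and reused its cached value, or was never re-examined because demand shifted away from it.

First demand of the output computes:
  d1 = mul(8, -7) = -56
  d3 = max2(-56, -2) = -2
  d6 = max2(8, -2) = 8
  d7 = min2(-2, 8) = -2

After the edit, cleaning proceeds:
  d3: a read changed (s4 -2->9) — executes, giving 9.
  d6: a read changed (d3 -2->9) — executes, giving 9.
  d7: a read changed (d3 -2->9; d6 8->9) — executes, giving 9.

The edit dirties: d3, d6, d7.
3 derived signals run: d3, d6, d7.
No dirty derived signal escaped a run.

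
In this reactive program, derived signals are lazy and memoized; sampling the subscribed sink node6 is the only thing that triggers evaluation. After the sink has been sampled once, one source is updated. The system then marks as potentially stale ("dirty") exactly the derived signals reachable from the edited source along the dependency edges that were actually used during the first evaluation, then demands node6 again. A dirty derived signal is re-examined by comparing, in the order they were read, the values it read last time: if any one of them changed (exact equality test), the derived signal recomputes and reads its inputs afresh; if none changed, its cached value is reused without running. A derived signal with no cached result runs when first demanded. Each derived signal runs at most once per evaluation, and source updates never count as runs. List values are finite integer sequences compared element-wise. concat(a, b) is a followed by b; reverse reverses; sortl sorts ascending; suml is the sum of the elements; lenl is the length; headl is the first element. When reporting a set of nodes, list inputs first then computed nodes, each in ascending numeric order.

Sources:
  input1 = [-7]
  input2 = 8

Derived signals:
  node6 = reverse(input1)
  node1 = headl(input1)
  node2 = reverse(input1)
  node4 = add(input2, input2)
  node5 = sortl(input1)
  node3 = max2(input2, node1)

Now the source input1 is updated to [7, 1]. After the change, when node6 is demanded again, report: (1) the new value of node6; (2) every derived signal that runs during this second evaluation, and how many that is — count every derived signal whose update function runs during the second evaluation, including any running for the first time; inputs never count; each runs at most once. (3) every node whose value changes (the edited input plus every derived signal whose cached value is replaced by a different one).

Demanding node6 again yields [1, 7].
1 derived signals run: node6.
The nodes whose values change: input1, node6.

First demand of the output computes:
  node6 = reverse([-7]) = [-7]

After the edit, cleaning proceeds:
  node6: a read changed (input1 [-7]->[7, 1]) — executes, giving [1, 7].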